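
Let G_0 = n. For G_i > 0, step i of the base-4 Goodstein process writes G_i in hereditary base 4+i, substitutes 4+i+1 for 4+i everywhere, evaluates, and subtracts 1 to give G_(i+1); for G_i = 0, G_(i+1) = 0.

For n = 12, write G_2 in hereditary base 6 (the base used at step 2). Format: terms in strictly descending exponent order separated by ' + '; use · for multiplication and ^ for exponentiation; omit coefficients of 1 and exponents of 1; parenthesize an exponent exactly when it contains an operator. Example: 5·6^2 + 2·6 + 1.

2·6 + 3

i=0: 12 = 3·4 (b=4); 4→5: 3·5 = 15; 15−1 = 14
i=1: 14 = 2·5 + 4 (b=5); 5→6: 2·6 + 4 = 16; 16−1 = 15
i=2: 15 = 2·6 + 3 (b=6); 6→7: 2·7 + 3 = 17; 17−1 = 16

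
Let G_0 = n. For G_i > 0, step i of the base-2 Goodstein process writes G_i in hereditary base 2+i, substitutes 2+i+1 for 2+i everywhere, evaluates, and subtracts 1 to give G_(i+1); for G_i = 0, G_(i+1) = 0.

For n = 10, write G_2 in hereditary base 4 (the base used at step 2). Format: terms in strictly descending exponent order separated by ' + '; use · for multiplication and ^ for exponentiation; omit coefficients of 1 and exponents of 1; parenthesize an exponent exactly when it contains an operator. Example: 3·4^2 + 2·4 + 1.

i=0: 10 = 2^(2 + 1) + 2 (b=2); 2→3: 3^(3 + 1) + 3 = 84; 84−1 = 83
i=1: 83 = 3^(3 + 1) + 2 (b=3); 3→4: 4^(4 + 1) + 2 = 1026; 1026−1 = 1025
i=2: 1025 = 4^(4 + 1) + 1 (b=4); 4→5: 5^(5 + 1) + 1 = 15626; 15626−1 = 15625

4^(4 + 1) + 1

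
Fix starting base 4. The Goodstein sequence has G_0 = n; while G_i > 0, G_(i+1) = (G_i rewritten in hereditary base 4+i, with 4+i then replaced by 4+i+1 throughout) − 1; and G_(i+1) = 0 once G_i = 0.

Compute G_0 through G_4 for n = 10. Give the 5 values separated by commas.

10, 11, 12, 13, 13

step 0: 10 = 2·4 + 2; sub 5 for 4: 2·5 + 2; = 12; G_1 = 12−1 = 11
step 1: 11 = 2·5 + 1; sub 6 for 5: 2·6 + 1; = 13; G_2 = 13−1 = 12
step 2: 12 = 2·6; sub 7 for 6: 2·7; = 14; G_3 = 14−1 = 13
step 3: 13 = 7 + 6; sub 8 for 7: 8 + 6; = 14; G_4 = 14−1 = 13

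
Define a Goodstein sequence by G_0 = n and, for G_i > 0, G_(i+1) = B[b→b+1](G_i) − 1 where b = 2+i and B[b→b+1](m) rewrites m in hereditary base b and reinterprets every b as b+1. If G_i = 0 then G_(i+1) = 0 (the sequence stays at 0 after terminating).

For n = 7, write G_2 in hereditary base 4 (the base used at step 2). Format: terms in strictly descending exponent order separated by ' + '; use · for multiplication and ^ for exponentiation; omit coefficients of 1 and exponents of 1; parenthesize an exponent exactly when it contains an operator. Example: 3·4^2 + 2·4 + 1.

4^4 + 3

G_0=7  [base 2] 2^2 + 2 + 1  →[2↦3]→  3^3 + 3 + 1 = 31  −1 ⇒ G_1=30
G_1=30  [base 3] 3^3 + 3  →[3↦4]→  4^4 + 4 = 260  −1 ⇒ G_2=259
G_2=259  [base 4] 4^4 + 3  →[4↦5]→  5^5 + 3 = 3128  −1 ⇒ G_3=3127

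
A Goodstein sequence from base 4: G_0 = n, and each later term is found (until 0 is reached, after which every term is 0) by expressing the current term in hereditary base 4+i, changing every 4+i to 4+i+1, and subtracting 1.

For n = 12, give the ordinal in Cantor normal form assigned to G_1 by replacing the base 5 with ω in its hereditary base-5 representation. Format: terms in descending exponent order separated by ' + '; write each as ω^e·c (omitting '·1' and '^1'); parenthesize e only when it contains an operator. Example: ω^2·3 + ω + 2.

ω·2 + 4

i=0: 12 = 3·4 (b=4); 4→5: 3·5 = 15; 15−1 = 14
i=1: 14 = 2·5 + 4 (b=5); 5→6: 2·6 + 4 = 16; 16−1 = 15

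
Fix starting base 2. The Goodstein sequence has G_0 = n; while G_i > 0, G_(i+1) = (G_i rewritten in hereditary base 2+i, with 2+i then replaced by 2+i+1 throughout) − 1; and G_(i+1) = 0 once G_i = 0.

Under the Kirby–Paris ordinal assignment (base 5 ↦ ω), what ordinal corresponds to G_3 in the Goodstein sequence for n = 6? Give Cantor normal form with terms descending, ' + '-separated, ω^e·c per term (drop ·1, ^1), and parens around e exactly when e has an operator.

6 —HB2→ 2^2 + 2 —bump→ 3^3 + 3 = 30 —(−1)→ 29
29 —HB3→ 3^3 + 2 —bump→ 4^4 + 2 = 258 —(−1)→ 257
257 —HB4→ 4^4 + 1 —bump→ 5^5 + 1 = 3126 —(−1)→ 3125
3125 —HB5→ 5^5 —bump→ 6^6 = 46656 —(−1)→ 46655

ω^ω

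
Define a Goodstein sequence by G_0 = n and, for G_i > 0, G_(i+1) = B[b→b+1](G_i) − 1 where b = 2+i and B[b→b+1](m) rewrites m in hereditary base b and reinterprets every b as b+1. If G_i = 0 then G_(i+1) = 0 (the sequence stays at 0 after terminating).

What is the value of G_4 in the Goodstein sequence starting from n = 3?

1

G_0 = 3. HB_2(3) = 2 + 1. Bump = 4. G_1 = 3.
G_1 = 3. HB_3(3) = 3. Bump = 4. G_2 = 3.
G_2 = 3. HB_4(3) = 3. Bump = 3. G_3 = 2.
G_3 = 2. HB_5(2) = 2. Bump = 2. G_4 = 1.
G_4 = 1. HB_6(1) = 1. Bump = 1. G_5 = 0.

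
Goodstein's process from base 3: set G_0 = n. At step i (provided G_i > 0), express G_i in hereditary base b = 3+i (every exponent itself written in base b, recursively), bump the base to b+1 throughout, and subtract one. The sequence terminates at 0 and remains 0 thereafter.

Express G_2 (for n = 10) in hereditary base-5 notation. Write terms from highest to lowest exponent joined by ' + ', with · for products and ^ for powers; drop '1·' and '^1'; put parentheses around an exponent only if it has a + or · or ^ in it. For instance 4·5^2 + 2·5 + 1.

(0) 10|_3 = 3^2 + 1 ↦ 4^2 + 1|_4 = 17 ⇒ 16
(1) 16|_4 = 4^2 ↦ 5^2|_5 = 25 ⇒ 24
(2) 24|_5 = 4·5 + 4 ↦ 4·6 + 4|_6 = 28 ⇒ 27

4·5 + 4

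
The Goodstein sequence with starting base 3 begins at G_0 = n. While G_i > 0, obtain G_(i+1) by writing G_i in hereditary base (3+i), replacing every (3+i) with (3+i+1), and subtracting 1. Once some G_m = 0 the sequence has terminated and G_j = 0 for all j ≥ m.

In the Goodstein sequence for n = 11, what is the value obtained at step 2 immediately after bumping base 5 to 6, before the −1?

base 3: 11 = 3^2 + 2; at 4: 4^2 + 2 = 18; next = 17
base 4: 17 = 4^2 + 1; at 5: 5^2 + 1 = 26; next = 25

36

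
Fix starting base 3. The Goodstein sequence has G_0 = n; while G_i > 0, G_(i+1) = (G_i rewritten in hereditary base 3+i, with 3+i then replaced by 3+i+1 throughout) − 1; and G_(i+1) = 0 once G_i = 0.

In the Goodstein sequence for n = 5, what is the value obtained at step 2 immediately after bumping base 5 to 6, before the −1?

6

G_0 = 5. HB_3(5) = 3 + 2. Bump = 6. G_1 = 5.
G_1 = 5. HB_4(5) = 4 + 1. Bump = 6. G_2 = 5.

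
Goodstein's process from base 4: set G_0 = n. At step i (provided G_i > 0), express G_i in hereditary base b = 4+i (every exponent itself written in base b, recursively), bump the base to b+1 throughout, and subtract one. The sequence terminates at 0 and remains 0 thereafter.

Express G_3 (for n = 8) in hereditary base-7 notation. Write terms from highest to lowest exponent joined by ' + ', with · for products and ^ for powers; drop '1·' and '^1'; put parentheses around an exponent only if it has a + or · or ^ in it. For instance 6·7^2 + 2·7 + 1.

(0) 8|_4 = 2·4 ↦ 2·5|_5 = 10 ⇒ 9
(1) 9|_5 = 5 + 4 ↦ 6 + 4|_6 = 10 ⇒ 9
(2) 9|_6 = 6 + 3 ↦ 7 + 3|_7 = 10 ⇒ 9
(3) 9|_7 = 7 + 2 ↦ 8 + 2|_8 = 10 ⇒ 9

7 + 2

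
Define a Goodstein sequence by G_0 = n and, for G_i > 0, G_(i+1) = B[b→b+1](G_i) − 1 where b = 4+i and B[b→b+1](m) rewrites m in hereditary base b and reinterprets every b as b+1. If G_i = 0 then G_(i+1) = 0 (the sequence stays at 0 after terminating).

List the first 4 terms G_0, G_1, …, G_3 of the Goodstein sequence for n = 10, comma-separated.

10, 11, 12, 13

10 —HB4→ 2·4 + 2 —bump→ 2·5 + 2 = 12 —(−1)→ 11
11 —HB5→ 2·5 + 1 —bump→ 2·6 + 1 = 13 —(−1)→ 12
12 —HB6→ 2·6 —bump→ 2·7 = 14 —(−1)→ 13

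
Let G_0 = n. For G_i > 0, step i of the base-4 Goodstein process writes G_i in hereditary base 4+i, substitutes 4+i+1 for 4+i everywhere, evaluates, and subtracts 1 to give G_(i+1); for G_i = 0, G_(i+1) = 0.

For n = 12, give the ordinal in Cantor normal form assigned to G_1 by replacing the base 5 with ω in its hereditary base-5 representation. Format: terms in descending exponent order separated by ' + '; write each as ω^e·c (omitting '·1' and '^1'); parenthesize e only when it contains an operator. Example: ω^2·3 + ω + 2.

(0) 12|_4 = 3·4 ↦ 3·5|_5 = 15 ⇒ 14
(1) 14|_5 = 2·5 + 4 ↦ 2·6 + 4|_6 = 16 ⇒ 15

ω·2 + 4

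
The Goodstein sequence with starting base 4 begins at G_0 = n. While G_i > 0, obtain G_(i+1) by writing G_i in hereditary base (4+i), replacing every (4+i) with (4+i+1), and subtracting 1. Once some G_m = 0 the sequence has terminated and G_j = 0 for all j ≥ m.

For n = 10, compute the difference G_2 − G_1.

1

base 4: 10 = 2·4 + 2; at 5: 2·5 + 2 = 12; next = 11
base 5: 11 = 2·5 + 1; at 6: 2·6 + 1 = 13; next = 12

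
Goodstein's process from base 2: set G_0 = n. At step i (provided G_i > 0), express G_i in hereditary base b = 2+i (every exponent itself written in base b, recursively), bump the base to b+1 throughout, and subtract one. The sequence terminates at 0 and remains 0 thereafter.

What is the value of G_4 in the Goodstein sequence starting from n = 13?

280711

step 0: 13 = 2^(2 + 1) + 2^2 + 1; sub 3 for 2: 3^(3 + 1) + 3^3 + 1; = 109; G_1 = 109−1 = 108
step 1: 108 = 3^(3 + 1) + 3^3; sub 4 for 3: 4^(4 + 1) + 4^4; = 1280; G_2 = 1280−1 = 1279
step 2: 1279 = 4^(4 + 1) + 3·4^3 + 3·4^2 + 3·4 + 3; sub 5 for 4: 5^(5 + 1) + 3·5^3 + 3·5^2 + 3·5 + 3; = 16093; G_3 = 16093−1 = 16092
step 3: 16092 = 5^(5 + 1) + 3·5^3 + 3·5^2 + 3·5 + 2; sub 6 for 5: 6^(6 + 1) + 3·6^3 + 3·6^2 + 3·6 + 2; = 280712; G_4 = 280712−1 = 280711
step 4: 280711 = 6^(6 + 1) + 3·6^3 + 3·6^2 + 3·6 + 1; sub 7 for 6: 7^(7 + 1) + 3·7^3 + 3·7^2 + 3·7 + 1; = 5765999; G_5 = 5765999−1 = 5765998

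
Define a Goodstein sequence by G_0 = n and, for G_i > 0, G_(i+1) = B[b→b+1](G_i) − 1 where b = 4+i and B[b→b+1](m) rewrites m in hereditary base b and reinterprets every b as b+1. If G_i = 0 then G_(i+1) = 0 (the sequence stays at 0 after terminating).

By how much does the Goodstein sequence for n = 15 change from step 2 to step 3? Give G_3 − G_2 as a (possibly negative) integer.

2

G_0=15  [base 4] 3·4 + 3  →[4↦5]→  3·5 + 3 = 18  −1 ⇒ G_1=17
G_1=17  [base 5] 3·5 + 2  →[5↦6]→  3·6 + 2 = 20  −1 ⇒ G_2=19
G_2=19  [base 6] 3·6 + 1  →[6↦7]→  3·7 + 1 = 22  −1 ⇒ G_3=21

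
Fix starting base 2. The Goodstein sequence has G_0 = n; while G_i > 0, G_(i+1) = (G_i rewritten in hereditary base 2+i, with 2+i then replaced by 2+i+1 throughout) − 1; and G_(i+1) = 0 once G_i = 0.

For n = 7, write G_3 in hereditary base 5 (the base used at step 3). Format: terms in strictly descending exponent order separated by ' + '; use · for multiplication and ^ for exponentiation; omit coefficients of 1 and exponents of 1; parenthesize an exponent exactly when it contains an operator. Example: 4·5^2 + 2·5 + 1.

5^5 + 2

i=0: 7 = 2^2 + 2 + 1 (b=2); 2→3: 3^3 + 3 + 1 = 31; 31−1 = 30
i=1: 30 = 3^3 + 3 (b=3); 3→4: 4^4 + 4 = 260; 260−1 = 259
i=2: 259 = 4^4 + 3 (b=4); 4→5: 5^5 + 3 = 3128; 3128−1 = 3127
i=3: 3127 = 5^5 + 2 (b=5); 5→6: 6^6 + 2 = 46658; 46658−1 = 46657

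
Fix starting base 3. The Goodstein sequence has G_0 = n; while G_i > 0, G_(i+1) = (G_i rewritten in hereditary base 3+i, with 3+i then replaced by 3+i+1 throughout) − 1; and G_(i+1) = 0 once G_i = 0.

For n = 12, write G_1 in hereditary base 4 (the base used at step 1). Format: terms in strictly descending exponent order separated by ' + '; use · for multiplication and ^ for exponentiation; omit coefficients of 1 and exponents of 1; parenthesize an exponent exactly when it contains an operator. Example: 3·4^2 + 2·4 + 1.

G_0=12  [base 3] 3^2 + 3  →[3↦4]→  4^2 + 4 = 20  −1 ⇒ G_1=19
G_1=19  [base 4] 4^2 + 3  →[4↦5]→  5^2 + 3 = 28  −1 ⇒ G_2=27

4^2 + 3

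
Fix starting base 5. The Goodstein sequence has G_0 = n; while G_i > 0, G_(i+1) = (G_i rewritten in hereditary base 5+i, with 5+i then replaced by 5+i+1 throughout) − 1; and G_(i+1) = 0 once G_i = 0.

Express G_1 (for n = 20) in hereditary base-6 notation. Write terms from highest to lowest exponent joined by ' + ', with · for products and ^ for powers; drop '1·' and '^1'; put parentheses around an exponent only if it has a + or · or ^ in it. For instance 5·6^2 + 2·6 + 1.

3·6 + 5

step 0: 20 = 4·5; sub 6 for 5: 4·6; = 24; G_1 = 24−1 = 23
step 1: 23 = 3·6 + 5; sub 7 for 6: 3·7 + 5; = 26; G_2 = 26−1 = 25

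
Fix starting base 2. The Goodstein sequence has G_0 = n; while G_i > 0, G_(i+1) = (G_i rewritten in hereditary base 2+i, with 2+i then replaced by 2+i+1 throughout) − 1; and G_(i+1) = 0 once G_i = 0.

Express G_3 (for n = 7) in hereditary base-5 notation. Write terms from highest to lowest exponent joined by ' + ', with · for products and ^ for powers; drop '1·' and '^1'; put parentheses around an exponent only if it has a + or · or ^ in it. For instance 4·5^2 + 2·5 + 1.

G_0=7  [base 2] 2^2 + 2 + 1  →[2↦3]→  3^3 + 3 + 1 = 31  −1 ⇒ G_1=30
G_1=30  [base 3] 3^3 + 3  →[3↦4]→  4^4 + 4 = 260  −1 ⇒ G_2=259
G_2=259  [base 4] 4^4 + 3  →[4↦5]→  5^5 + 3 = 3128  −1 ⇒ G_3=3127
G_3=3127  [base 5] 5^5 + 2  →[5↦6]→  6^6 + 2 = 46658  −1 ⇒ G_4=46657

5^5 + 2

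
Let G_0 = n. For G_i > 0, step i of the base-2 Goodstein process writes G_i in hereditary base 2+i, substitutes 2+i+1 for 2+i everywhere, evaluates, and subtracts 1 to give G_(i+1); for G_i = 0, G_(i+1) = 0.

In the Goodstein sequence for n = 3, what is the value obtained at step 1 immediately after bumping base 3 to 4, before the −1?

4

step 0: 3 = 2 + 1; sub 3 for 2: 3 + 1; = 4; G_1 = 4−1 = 3
step 1: 3 = 3; sub 4 for 3: 4; = 4; G_2 = 4−1 = 3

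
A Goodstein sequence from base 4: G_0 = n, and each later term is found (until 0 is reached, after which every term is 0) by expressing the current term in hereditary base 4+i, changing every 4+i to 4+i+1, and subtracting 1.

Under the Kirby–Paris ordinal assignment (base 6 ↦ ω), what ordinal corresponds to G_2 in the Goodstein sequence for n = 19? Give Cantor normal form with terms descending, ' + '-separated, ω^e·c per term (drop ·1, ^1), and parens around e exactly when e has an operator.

ω^2 + 1

G_0 = 19. HB_4(19) = 4^2 + 3. Bump = 28. G_1 = 27.
G_1 = 27. HB_5(27) = 5^2 + 2. Bump = 38. G_2 = 37.
G_2 = 37. HB_6(37) = 6^2 + 1. Bump = 50. G_3 = 49.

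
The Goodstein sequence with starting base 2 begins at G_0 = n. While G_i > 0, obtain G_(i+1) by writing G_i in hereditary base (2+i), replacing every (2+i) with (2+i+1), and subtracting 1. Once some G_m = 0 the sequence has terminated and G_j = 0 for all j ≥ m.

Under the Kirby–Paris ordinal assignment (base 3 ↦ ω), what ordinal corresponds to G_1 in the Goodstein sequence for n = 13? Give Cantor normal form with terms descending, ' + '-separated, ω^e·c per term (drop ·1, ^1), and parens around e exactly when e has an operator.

G_0=13  [base 2] 2^(2 + 1) + 2^2 + 1  →[2↦3]→  3^(3 + 1) + 3^3 + 1 = 109  −1 ⇒ G_1=108
G_1=108  [base 3] 3^(3 + 1) + 3^3  →[3↦4]→  4^(4 + 1) + 4^4 = 1280  −1 ⇒ G_2=1279

ω^(ω + 1) + ω^ω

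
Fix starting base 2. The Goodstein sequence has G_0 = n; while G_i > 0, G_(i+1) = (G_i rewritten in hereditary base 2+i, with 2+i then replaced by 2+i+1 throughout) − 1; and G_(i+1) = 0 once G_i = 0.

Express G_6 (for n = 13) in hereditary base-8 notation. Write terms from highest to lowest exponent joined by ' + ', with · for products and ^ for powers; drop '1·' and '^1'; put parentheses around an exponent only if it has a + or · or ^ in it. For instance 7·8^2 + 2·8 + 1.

8^(8 + 1) + 3·8^3 + 3·8^2 + 2·8 + 7

base 2: 13 = 2^(2 + 1) + 2^2 + 1; at 3: 3^(3 + 1) + 3^3 + 1 = 109; next = 108
base 3: 108 = 3^(3 + 1) + 3^3; at 4: 4^(4 + 1) + 4^4 = 1280; next = 1279
base 4: 1279 = 4^(4 + 1) + 3·4^3 + 3·4^2 + 3·4 + 3; at 5: 5^(5 + 1) + 3·5^3 + 3·5^2 + 3·5 + 3 = 16093; next = 16092
base 5: 16092 = 5^(5 + 1) + 3·5^3 + 3·5^2 + 3·5 + 2; at 6: 6^(6 + 1) + 3·6^3 + 3·6^2 + 3·6 + 2 = 280712; next = 280711
base 6: 280711 = 6^(6 + 1) + 3·6^3 + 3·6^2 + 3·6 + 1; at 7: 7^(7 + 1) + 3·7^3 + 3·7^2 + 3·7 + 1 = 5765999; next = 5765998
base 7: 5765998 = 7^(7 + 1) + 3·7^3 + 3·7^2 + 3·7; at 8: 8^(8 + 1) + 3·8^3 + 3·8^2 + 3·8 = 134219480; next = 134219479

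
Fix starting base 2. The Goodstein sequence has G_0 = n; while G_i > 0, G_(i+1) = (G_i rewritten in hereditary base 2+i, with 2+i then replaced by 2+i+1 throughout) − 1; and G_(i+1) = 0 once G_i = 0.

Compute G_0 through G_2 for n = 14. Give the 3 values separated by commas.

[0] 14 ≡ 2^(2 + 1) + 2^2 + 2 (base 2). Lift 3: 111. −1: 110.
[1] 110 ≡ 3^(3 + 1) + 3^3 + 2 (base 3). Lift 4: 1282. −1: 1281.

14, 110, 1281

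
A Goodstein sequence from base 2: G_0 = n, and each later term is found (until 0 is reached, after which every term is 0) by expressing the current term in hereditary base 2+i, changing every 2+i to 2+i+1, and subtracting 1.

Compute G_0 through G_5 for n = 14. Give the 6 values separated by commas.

i=0: 14 = 2^(2 + 1) + 2^2 + 2 (b=2); 2→3: 3^(3 + 1) + 3^3 + 3 = 111; 111−1 = 110
i=1: 110 = 3^(3 + 1) + 3^3 + 2 (b=3); 3→4: 4^(4 + 1) + 4^4 + 2 = 1282; 1282−1 = 1281
i=2: 1281 = 4^(4 + 1) + 4^4 + 1 (b=4); 4→5: 5^(5 + 1) + 5^5 + 1 = 18751; 18751−1 = 18750
i=3: 18750 = 5^(5 + 1) + 5^5 (b=5); 5→6: 6^(6 + 1) + 6^6 = 326592; 326592−1 = 326591
i=4: 326591 = 6^(6 + 1) + 5·6^5 + 5·6^4 + 5·6^3 + 5·6^2 + 5·6 + 5 (b=6); 6→7: 7^(7 + 1) + 5·7^5 + 5·7^4 + 5·7^3 + 5·7^2 + 5·7 + 5 = 5862841; 5862841−1 = 5862840

14, 110, 1281, 18750, 326591, 5862840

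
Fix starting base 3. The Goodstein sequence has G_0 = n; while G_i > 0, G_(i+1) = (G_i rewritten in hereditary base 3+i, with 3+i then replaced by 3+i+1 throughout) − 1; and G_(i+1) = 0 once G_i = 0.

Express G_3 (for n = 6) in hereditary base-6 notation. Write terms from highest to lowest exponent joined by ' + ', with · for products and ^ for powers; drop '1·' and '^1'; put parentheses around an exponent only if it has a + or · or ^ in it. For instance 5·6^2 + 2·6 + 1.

6 + 1

G_0 = 6. HB_3(6) = 2·3. Bump = 8. G_1 = 7.
G_1 = 7. HB_4(7) = 4 + 3. Bump = 8. G_2 = 7.
G_2 = 7. HB_5(7) = 5 + 2. Bump = 8. G_3 = 7.
G_3 = 7. HB_6(7) = 6 + 1. Bump = 8. G_4 = 7.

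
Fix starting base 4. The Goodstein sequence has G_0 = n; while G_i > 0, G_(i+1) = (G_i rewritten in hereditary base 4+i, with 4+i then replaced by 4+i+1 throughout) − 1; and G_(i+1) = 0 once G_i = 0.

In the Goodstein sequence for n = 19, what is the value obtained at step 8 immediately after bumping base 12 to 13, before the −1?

94

G_0 = 19. HB_4(19) = 4^2 + 3. Bump = 28. G_1 = 27.
G_1 = 27. HB_5(27) = 5^2 + 2. Bump = 38. G_2 = 37.
G_2 = 37. HB_6(37) = 6^2 + 1. Bump = 50. G_3 = 49.
G_3 = 49. HB_7(49) = 7^2. Bump = 64. G_4 = 63.
G_4 = 63. HB_8(63) = 7·8 + 7. Bump = 70. G_5 = 69.
G_5 = 69. HB_9(69) = 7·9 + 6. Bump = 76. G_6 = 75.
G_6 = 75. HB_10(75) = 7·10 + 5. Bump = 82. G_7 = 81.
G_7 = 81. HB_11(81) = 7·11 + 4. Bump = 88. G_8 = 87.
G_8 = 87. HB_12(87) = 7·12 + 3. Bump = 94. G_9 = 93.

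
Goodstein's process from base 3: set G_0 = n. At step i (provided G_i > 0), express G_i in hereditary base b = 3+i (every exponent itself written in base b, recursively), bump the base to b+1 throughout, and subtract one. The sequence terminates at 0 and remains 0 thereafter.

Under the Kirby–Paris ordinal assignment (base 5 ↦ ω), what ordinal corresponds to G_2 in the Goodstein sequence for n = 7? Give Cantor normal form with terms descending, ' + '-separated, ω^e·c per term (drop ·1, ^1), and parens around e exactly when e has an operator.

ω + 4

7 —HB3→ 2·3 + 1 —bump→ 2·4 + 1 = 9 —(−1)→ 8
8 —HB4→ 2·4 —bump→ 2·5 = 10 —(−1)→ 9
9 —HB5→ 5 + 4 —bump→ 6 + 4 = 10 —(−1)→ 9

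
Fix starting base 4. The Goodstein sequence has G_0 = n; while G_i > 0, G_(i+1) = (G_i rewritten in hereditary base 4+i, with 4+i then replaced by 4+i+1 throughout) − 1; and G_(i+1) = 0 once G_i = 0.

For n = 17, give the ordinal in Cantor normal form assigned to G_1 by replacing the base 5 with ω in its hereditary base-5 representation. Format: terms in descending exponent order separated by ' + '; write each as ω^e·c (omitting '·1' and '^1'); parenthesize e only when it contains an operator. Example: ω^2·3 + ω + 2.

ω^2

(0) 17|_4 = 4^2 + 1 ↦ 5^2 + 1|_5 = 26 ⇒ 25
(1) 25|_5 = 5^2 ↦ 6^2|_6 = 36 ⇒ 35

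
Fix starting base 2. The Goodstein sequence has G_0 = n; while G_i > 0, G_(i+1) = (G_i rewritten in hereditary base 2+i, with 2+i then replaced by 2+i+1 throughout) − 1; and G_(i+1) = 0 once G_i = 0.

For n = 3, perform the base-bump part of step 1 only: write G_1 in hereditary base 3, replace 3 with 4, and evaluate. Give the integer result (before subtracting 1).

4

G_0=3  [base 2] 2 + 1  →[2↦3]→  3 + 1 = 4  −1 ⇒ G_1=3
G_1=3  [base 3] 3  →[3↦4]→  4 = 4  −1 ⇒ G_2=3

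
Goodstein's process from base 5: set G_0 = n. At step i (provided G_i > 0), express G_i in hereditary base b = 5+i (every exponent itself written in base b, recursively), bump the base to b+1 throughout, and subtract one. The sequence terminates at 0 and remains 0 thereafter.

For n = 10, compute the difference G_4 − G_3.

G_0 = 10. HB_5(10) = 2·5. Bump = 12. G_1 = 11.
G_1 = 11. HB_6(11) = 6 + 5. Bump = 12. G_2 = 11.
G_2 = 11. HB_7(11) = 7 + 4. Bump = 12. G_3 = 11.
G_3 = 11. HB_8(11) = 8 + 3. Bump = 12. G_4 = 11.

0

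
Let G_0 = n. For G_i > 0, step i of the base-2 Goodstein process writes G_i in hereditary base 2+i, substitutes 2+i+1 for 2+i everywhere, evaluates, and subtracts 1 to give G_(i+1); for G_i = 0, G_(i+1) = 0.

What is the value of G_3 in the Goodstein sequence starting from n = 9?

9842

G_0=9  [base 2] 2^(2 + 1) + 1  →[2↦3]→  3^(3 + 1) + 1 = 82  −1 ⇒ G_1=81
G_1=81  [base 3] 3^(3 + 1)  →[3↦4]→  4^(4 + 1) = 1024  −1 ⇒ G_2=1023
G_2=1023  [base 4] 3·4^4 + 3·4^3 + 3·4^2 + 3·4 + 3  →[4↦5]→  3·5^5 + 3·5^3 + 3·5^2 + 3·5 + 3 = 9843  −1 ⇒ G_3=9842
G_3=9842  [base 5] 3·5^5 + 3·5^3 + 3·5^2 + 3·5 + 2  →[5↦6]→  3·6^6 + 3·6^3 + 3·6^2 + 3·6 + 2 = 140744  −1 ⇒ G_4=140743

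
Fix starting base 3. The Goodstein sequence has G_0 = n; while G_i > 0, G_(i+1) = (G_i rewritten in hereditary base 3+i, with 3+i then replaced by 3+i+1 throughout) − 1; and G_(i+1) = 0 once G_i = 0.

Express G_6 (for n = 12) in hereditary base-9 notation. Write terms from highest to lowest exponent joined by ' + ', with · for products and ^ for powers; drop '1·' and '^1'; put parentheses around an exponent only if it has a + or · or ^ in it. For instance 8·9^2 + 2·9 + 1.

12 —HB3→ 3^2 + 3 —bump→ 4^2 + 4 = 20 —(−1)→ 19
19 —HB4→ 4^2 + 3 —bump→ 5^2 + 3 = 28 —(−1)→ 27
27 —HB5→ 5^2 + 2 —bump→ 6^2 + 2 = 38 —(−1)→ 37
37 —HB6→ 6^2 + 1 —bump→ 7^2 + 1 = 50 —(−1)→ 49
49 —HB7→ 7^2 —bump→ 8^2 = 64 —(−1)→ 63
63 —HB8→ 7·8 + 7 —bump→ 7·9 + 7 = 70 —(−1)→ 69
69 —HB9→ 7·9 + 6 —bump→ 7·10 + 6 = 76 —(−1)→ 75

7·9 + 6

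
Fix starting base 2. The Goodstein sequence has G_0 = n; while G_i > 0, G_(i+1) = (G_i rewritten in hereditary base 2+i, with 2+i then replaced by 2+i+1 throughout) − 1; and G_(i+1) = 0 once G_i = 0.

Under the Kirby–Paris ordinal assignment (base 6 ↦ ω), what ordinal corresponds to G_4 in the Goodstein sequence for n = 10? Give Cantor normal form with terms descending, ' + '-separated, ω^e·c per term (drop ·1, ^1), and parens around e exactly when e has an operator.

(0) 10|_2 = 2^(2 + 1) + 2 ↦ 3^(3 + 1) + 3|_3 = 84 ⇒ 83
(1) 83|_3 = 3^(3 + 1) + 2 ↦ 4^(4 + 1) + 2|_4 = 1026 ⇒ 1025
(2) 1025|_4 = 4^(4 + 1) + 1 ↦ 5^(5 + 1) + 1|_5 = 15626 ⇒ 15625
(3) 15625|_5 = 5^(5 + 1) ↦ 6^(6 + 1)|_6 = 279936 ⇒ 279935
(4) 279935|_6 = 5·6^6 + 5·6^5 + 5·6^4 + 5·6^3 + 5·6^2 + 5·6 + 5 ↦ 5·7^7 + 5·7^5 + 5·7^4 + 5·7^3 + 5·7^2 + 5·7 + 5|_7 = 4215755 ⇒ 4215754

ω^ω·5 + ω^5·5 + ω^4·5 + ω^3·5 + ω^2·5 + ω·5 + 5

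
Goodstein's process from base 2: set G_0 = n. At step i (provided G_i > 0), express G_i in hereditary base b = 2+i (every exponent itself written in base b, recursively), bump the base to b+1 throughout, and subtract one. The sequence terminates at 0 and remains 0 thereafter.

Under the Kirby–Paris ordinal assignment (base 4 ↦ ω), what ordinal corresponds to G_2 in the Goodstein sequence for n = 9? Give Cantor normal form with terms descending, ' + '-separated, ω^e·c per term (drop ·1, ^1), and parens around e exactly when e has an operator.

ω^ω·3 + ω^3·3 + ω^2·3 + ω·3 + 3

G_0 = 9. HB_2(9) = 2^(2 + 1) + 1. Bump = 82. G_1 = 81.
G_1 = 81. HB_3(81) = 3^(3 + 1). Bump = 1024. G_2 = 1023.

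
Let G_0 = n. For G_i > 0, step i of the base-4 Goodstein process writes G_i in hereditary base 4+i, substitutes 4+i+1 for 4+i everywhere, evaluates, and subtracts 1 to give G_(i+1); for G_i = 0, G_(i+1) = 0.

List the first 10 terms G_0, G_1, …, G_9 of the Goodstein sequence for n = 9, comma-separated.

G_0=9  [base 4] 2·4 + 1  →[4↦5]→  2·5 + 1 = 11  −1 ⇒ G_1=10
G_1=10  [base 5] 2·5  →[5↦6]→  2·6 = 12  −1 ⇒ G_2=11
G_2=11  [base 6] 6 + 5  →[6↦7]→  7 + 5 = 12  −1 ⇒ G_3=11
G_3=11  [base 7] 7 + 4  →[7↦8]→  8 + 4 = 12  −1 ⇒ G_4=11
G_4=11  [base 8] 8 + 3  →[8↦9]→  9 + 3 = 12  −1 ⇒ G_5=11
G_5=11  [base 9] 9 + 2  →[9↦10]→  10 + 2 = 12  −1 ⇒ G_6=11
G_6=11  [base 10] 10 + 1  →[10↦11]→  11 + 1 = 12  −1 ⇒ G_7=11
G_7=11  [base 11] 11  →[11↦12]→  12 = 12  −1 ⇒ G_8=11
G_8=11  [base 12] 11  →[12↦13]→  11 = 11  −1 ⇒ G_9=10

9, 10, 11, 11, 11, 11, 11, 11, 11, 10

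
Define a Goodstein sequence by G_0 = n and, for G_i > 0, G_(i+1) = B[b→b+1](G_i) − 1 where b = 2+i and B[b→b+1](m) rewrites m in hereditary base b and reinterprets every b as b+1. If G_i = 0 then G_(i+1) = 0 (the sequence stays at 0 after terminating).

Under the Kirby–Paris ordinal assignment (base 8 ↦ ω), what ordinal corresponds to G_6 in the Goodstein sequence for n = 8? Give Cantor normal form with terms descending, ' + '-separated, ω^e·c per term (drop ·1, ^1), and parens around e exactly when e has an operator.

ω^ω·2 + ω^2·2 + ω + 3

base 2: 8 = 2^(2 + 1); at 3: 3^(3 + 1) = 81; next = 80
base 3: 80 = 2·3^3 + 2·3^2 + 2·3 + 2; at 4: 2·4^4 + 2·4^2 + 2·4 + 2 = 554; next = 553
base 4: 553 = 2·4^4 + 2·4^2 + 2·4 + 1; at 5: 2·5^5 + 2·5^2 + 2·5 + 1 = 6311; next = 6310
base 5: 6310 = 2·5^5 + 2·5^2 + 2·5; at 6: 2·6^6 + 2·6^2 + 2·6 = 93396; next = 93395
base 6: 93395 = 2·6^6 + 2·6^2 + 6 + 5; at 7: 2·7^7 + 2·7^2 + 7 + 5 = 1647196; next = 1647195
base 7: 1647195 = 2·7^7 + 2·7^2 + 7 + 4; at 8: 2·8^8 + 2·8^2 + 8 + 4 = 33554572; next = 33554571
base 8: 33554571 = 2·8^8 + 2·8^2 + 8 + 3; at 9: 2·9^9 + 2·9^2 + 9 + 3 = 774841152; next = 774841151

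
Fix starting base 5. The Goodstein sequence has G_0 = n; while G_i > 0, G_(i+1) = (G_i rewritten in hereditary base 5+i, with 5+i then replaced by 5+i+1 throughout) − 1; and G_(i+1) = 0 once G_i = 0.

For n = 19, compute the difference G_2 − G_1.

19 —HB5→ 3·5 + 4 —bump→ 3·6 + 4 = 22 —(−1)→ 21
21 —HB6→ 3·6 + 3 —bump→ 3·7 + 3 = 24 —(−1)→ 23

2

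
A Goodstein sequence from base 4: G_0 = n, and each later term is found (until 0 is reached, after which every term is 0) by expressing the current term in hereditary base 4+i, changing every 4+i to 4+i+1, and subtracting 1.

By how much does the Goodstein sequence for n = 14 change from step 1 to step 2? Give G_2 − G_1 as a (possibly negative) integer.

(0) 14|_4 = 3·4 + 2 ↦ 3·5 + 2|_5 = 17 ⇒ 16
(1) 16|_5 = 3·5 + 1 ↦ 3·6 + 1|_6 = 19 ⇒ 18

2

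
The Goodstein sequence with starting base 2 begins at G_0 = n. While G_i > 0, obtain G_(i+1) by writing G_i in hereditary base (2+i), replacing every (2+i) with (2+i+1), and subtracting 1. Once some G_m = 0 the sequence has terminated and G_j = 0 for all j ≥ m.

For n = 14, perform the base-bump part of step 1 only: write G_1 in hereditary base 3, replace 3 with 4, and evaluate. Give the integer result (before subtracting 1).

step 0: 14 = 2^(2 + 1) + 2^2 + 2; sub 3 for 2: 3^(3 + 1) + 3^3 + 3; = 111; G_1 = 111−1 = 110
step 1: 110 = 3^(3 + 1) + 3^3 + 2; sub 4 for 3: 4^(4 + 1) + 4^4 + 2; = 1282; G_2 = 1282−1 = 1281

1282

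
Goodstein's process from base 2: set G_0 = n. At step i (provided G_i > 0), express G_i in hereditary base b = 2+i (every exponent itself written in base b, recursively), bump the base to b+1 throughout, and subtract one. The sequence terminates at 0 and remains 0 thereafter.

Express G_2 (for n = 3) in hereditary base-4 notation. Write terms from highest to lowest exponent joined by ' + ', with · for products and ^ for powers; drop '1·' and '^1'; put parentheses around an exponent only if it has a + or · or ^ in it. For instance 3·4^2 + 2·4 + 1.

3

G_0 = 3. HB_2(3) = 2 + 1. Bump = 4. G_1 = 3.
G_1 = 3. HB_3(3) = 3. Bump = 4. G_2 = 3.
G_2 = 3. HB_4(3) = 3. Bump = 3. G_3 = 2.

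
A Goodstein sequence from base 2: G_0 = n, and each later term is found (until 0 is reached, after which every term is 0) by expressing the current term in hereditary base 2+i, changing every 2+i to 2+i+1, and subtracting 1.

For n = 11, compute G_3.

i=0: 11 = 2^(2 + 1) + 2 + 1 (b=2); 2→3: 3^(3 + 1) + 3 + 1 = 85; 85−1 = 84
i=1: 84 = 3^(3 + 1) + 3 (b=3); 3→4: 4^(4 + 1) + 4 = 1028; 1028−1 = 1027
i=2: 1027 = 4^(4 + 1) + 3 (b=4); 4→5: 5^(5 + 1) + 3 = 15628; 15628−1 = 15627
i=3: 15627 = 5^(5 + 1) + 2 (b=5); 5→6: 6^(6 + 1) + 2 = 279938; 279938−1 = 279937

15627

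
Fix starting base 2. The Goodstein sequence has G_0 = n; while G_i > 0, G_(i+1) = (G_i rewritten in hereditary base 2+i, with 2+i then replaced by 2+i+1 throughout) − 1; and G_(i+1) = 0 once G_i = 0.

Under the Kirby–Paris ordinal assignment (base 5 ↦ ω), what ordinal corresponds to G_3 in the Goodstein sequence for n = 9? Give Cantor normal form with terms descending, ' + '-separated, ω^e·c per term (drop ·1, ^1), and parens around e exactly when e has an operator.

[0] 9 ≡ 2^(2 + 1) + 1 (base 2). Lift 3: 82. −1: 81.
[1] 81 ≡ 3^(3 + 1) (base 3). Lift 4: 1024. −1: 1023.
[2] 1023 ≡ 3·4^4 + 3·4^3 + 3·4^2 + 3·4 + 3 (base 4). Lift 5: 9843. −1: 9842.

ω^ω·3 + ω^3·3 + ω^2·3 + ω·3 + 2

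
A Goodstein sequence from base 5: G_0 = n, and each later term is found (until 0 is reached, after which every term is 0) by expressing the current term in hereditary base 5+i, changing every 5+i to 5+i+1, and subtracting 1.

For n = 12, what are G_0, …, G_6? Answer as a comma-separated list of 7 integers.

12, 13, 14, 15, 15, 15, 15

12 —HB5→ 2·5 + 2 —bump→ 2·6 + 2 = 14 —(−1)→ 13
13 —HB6→ 2·6 + 1 —bump→ 2·7 + 1 = 15 —(−1)→ 14
14 —HB7→ 2·7 —bump→ 2·8 = 16 —(−1)→ 15
15 —HB8→ 8 + 7 —bump→ 9 + 7 = 16 —(−1)→ 15
15 —HB9→ 9 + 6 —bump→ 10 + 6 = 16 —(−1)→ 15
15 —HB10→ 10 + 5 —bump→ 11 + 5 = 16 —(−1)→ 15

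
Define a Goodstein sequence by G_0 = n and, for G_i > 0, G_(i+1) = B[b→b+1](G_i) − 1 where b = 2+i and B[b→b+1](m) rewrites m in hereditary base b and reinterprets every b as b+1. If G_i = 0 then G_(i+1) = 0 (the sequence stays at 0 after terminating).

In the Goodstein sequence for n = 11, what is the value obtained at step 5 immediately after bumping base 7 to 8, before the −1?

134217728

i=0: 11 = 2^(2 + 1) + 2 + 1 (b=2); 2→3: 3^(3 + 1) + 3 + 1 = 85; 85−1 = 84
i=1: 84 = 3^(3 + 1) + 3 (b=3); 3→4: 4^(4 + 1) + 4 = 1028; 1028−1 = 1027
i=2: 1027 = 4^(4 + 1) + 3 (b=4); 4→5: 5^(5 + 1) + 3 = 15628; 15628−1 = 15627
i=3: 15627 = 5^(5 + 1) + 2 (b=5); 5→6: 6^(6 + 1) + 2 = 279938; 279938−1 = 279937
i=4: 279937 = 6^(6 + 1) + 1 (b=6); 6→7: 7^(7 + 1) + 1 = 5764802; 5764802−1 = 5764801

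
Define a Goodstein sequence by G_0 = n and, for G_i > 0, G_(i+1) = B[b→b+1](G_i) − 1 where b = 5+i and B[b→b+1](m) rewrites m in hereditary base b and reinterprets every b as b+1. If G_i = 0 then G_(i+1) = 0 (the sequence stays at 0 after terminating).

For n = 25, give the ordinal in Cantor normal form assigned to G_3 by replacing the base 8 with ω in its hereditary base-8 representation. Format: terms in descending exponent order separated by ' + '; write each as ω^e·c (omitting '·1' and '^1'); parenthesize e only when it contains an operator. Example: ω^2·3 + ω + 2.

G_0 = 25. HB_5(25) = 5^2. Bump = 36. G_1 = 35.
G_1 = 35. HB_6(35) = 5·6 + 5. Bump = 40. G_2 = 39.
G_2 = 39. HB_7(39) = 5·7 + 4. Bump = 44. G_3 = 43.
G_3 = 43. HB_8(43) = 5·8 + 3. Bump = 48. G_4 = 47.

ω·5 + 3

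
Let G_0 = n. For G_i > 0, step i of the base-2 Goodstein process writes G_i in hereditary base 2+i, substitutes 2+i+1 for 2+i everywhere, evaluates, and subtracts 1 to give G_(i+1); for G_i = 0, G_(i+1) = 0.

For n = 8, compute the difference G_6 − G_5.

G_0 = 8. HB_2(8) = 2^(2 + 1). Bump = 81. G_1 = 80.
G_1 = 80. HB_3(80) = 2·3^3 + 2·3^2 + 2·3 + 2. Bump = 554. G_2 = 553.
G_2 = 553. HB_4(553) = 2·4^4 + 2·4^2 + 2·4 + 1. Bump = 6311. G_3 = 6310.
G_3 = 6310. HB_5(6310) = 2·5^5 + 2·5^2 + 2·5. Bump = 93396. G_4 = 93395.
G_4 = 93395. HB_6(93395) = 2·6^6 + 2·6^2 + 6 + 5. Bump = 1647196. G_5 = 1647195.
G_5 = 1647195. HB_7(1647195) = 2·7^7 + 2·7^2 + 7 + 4. Bump = 33554572. G_6 = 33554571.

31907376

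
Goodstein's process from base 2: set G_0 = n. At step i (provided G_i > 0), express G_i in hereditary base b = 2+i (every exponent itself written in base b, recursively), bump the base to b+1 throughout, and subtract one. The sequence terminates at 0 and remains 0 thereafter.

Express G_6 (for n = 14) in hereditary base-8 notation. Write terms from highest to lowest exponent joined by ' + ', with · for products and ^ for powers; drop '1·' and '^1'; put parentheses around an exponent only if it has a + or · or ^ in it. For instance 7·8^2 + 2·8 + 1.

8^(8 + 1) + 5·8^5 + 5·8^4 + 5·8^3 + 5·8^2 + 5·8 + 3

step 0: 14 = 2^(2 + 1) + 2^2 + 2; sub 3 for 2: 3^(3 + 1) + 3^3 + 3; = 111; G_1 = 111−1 = 110
step 1: 110 = 3^(3 + 1) + 3^3 + 2; sub 4 for 3: 4^(4 + 1) + 4^4 + 2; = 1282; G_2 = 1282−1 = 1281
step 2: 1281 = 4^(4 + 1) + 4^4 + 1; sub 5 for 4: 5^(5 + 1) + 5^5 + 1; = 18751; G_3 = 18751−1 = 18750
step 3: 18750 = 5^(5 + 1) + 5^5; sub 6 for 5: 6^(6 + 1) + 6^6; = 326592; G_4 = 326592−1 = 326591
step 4: 326591 = 6^(6 + 1) + 5·6^5 + 5·6^4 + 5·6^3 + 5·6^2 + 5·6 + 5; sub 7 for 6: 7^(7 + 1) + 5·7^5 + 5·7^4 + 5·7^3 + 5·7^2 + 5·7 + 5; = 5862841; G_5 = 5862841−1 = 5862840
step 5: 5862840 = 7^(7 + 1) + 5·7^5 + 5·7^4 + 5·7^3 + 5·7^2 + 5·7 + 4; sub 8 for 7: 8^(8 + 1) + 5·8^5 + 5·8^4 + 5·8^3 + 5·8^2 + 5·8 + 4; = 134404972; G_6 = 134404972−1 = 134404971
step 6: 134404971 = 8^(8 + 1) + 5·8^5 + 5·8^4 + 5·8^3 + 5·8^2 + 5·8 + 3; sub 9 for 8: 9^(9 + 1) + 5·9^5 + 5·9^4 + 5·9^3 + 5·9^2 + 5·9 + 3; = 3487116549; G_7 = 3487116549−1 = 3487116548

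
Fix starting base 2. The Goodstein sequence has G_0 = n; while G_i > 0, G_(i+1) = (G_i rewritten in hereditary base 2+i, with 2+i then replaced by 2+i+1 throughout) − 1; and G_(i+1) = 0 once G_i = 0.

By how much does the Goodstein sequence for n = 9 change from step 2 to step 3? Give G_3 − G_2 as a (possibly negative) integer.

i=0: 9 = 2^(2 + 1) + 1 (b=2); 2→3: 3^(3 + 1) + 1 = 82; 82−1 = 81
i=1: 81 = 3^(3 + 1) (b=3); 3→4: 4^(4 + 1) = 1024; 1024−1 = 1023
i=2: 1023 = 3·4^4 + 3·4^3 + 3·4^2 + 3·4 + 3 (b=4); 4→5: 3·5^5 + 3·5^3 + 3·5^2 + 3·5 + 3 = 9843; 9843−1 = 9842

8819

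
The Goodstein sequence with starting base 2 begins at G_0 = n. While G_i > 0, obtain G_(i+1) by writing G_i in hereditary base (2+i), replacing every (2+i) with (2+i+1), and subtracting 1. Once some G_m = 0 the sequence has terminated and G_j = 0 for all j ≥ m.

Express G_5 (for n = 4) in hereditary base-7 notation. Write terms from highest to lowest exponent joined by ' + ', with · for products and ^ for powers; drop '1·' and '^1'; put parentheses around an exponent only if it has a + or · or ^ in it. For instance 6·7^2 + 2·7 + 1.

2·7^2 + 7 + 4

base 2: 4 = 2^2; at 3: 3^3 = 27; next = 26
base 3: 26 = 2·3^2 + 2·3 + 2; at 4: 2·4^2 + 2·4 + 2 = 42; next = 41
base 4: 41 = 2·4^2 + 2·4 + 1; at 5: 2·5^2 + 2·5 + 1 = 61; next = 60
base 5: 60 = 2·5^2 + 2·5; at 6: 2·6^2 + 2·6 = 84; next = 83
base 6: 83 = 2·6^2 + 6 + 5; at 7: 2·7^2 + 7 + 5 = 110; next = 109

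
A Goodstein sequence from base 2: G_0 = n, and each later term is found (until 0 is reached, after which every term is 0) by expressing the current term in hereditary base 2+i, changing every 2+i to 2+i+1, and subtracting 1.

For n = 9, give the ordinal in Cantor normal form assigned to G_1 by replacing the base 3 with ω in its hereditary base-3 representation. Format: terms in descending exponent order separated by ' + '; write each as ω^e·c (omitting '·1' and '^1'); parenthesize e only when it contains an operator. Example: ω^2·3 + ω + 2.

ω^(ω + 1)

G_0 = 9. HB_2(9) = 2^(2 + 1) + 1. Bump = 82. G_1 = 81.
G_1 = 81. HB_3(81) = 3^(3 + 1). Bump = 1024. G_2 = 1023.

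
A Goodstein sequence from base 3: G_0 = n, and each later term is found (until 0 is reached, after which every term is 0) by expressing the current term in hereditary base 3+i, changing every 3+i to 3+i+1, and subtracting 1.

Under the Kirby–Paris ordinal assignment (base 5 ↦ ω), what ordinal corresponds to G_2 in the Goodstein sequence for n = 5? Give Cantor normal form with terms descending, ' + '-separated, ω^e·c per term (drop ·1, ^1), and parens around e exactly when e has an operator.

G_0=5  [base 3] 3 + 2  →[3↦4]→  4 + 2 = 6  −1 ⇒ G_1=5
G_1=5  [base 4] 4 + 1  →[4↦5]→  5 + 1 = 6  −1 ⇒ G_2=5
G_2=5  [base 5] 5  →[5↦6]→  6 = 6  −1 ⇒ G_3=5

ω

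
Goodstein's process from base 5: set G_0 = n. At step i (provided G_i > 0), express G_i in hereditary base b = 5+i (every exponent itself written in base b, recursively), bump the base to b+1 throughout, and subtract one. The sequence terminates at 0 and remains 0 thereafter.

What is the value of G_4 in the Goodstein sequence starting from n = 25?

25 —HB5→ 5^2 —bump→ 6^2 = 36 —(−1)→ 35
35 —HB6→ 5·6 + 5 —bump→ 5·7 + 5 = 40 —(−1)→ 39
39 —HB7→ 5·7 + 4 —bump→ 5·8 + 4 = 44 —(−1)→ 43
43 —HB8→ 5·8 + 3 —bump→ 5·9 + 3 = 48 —(−1)→ 47
47 —HB9→ 5·9 + 2 —bump→ 5·10 + 2 = 52 —(−1)→ 51

47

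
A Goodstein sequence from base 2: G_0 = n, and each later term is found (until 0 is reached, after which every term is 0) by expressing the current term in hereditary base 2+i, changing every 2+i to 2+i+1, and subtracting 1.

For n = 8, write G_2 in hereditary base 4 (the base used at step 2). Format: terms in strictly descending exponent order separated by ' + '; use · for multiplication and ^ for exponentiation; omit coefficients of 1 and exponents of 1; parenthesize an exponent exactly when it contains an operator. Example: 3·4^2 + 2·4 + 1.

2·4^4 + 2·4^2 + 2·4 + 1

G_0 = 8. HB_2(8) = 2^(2 + 1). Bump = 81. G_1 = 80.
G_1 = 80. HB_3(80) = 2·3^3 + 2·3^2 + 2·3 + 2. Bump = 554. G_2 = 553.
G_2 = 553. HB_4(553) = 2·4^4 + 2·4^2 + 2·4 + 1. Bump = 6311. G_3 = 6310.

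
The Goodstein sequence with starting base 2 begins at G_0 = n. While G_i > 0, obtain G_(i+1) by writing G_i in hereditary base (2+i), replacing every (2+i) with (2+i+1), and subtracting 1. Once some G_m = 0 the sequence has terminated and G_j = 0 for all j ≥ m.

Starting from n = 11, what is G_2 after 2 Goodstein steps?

1027

base 2: 11 = 2^(2 + 1) + 2 + 1; at 3: 3^(3 + 1) + 3 + 1 = 85; next = 84
base 3: 84 = 3^(3 + 1) + 3; at 4: 4^(4 + 1) + 4 = 1028; next = 1027
base 4: 1027 = 4^(4 + 1) + 3; at 5: 5^(5 + 1) + 3 = 15628; next = 15627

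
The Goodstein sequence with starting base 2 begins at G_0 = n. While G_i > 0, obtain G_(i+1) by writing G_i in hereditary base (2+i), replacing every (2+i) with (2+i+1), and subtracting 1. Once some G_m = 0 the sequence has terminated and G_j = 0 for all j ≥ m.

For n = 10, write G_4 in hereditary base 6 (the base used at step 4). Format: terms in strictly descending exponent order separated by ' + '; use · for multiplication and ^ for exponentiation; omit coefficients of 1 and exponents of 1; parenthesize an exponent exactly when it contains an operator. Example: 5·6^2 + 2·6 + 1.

(0) 10|_2 = 2^(2 + 1) + 2 ↦ 3^(3 + 1) + 3|_3 = 84 ⇒ 83
(1) 83|_3 = 3^(3 + 1) + 2 ↦ 4^(4 + 1) + 2|_4 = 1026 ⇒ 1025
(2) 1025|_4 = 4^(4 + 1) + 1 ↦ 5^(5 + 1) + 1|_5 = 15626 ⇒ 15625
(3) 15625|_5 = 5^(5 + 1) ↦ 6^(6 + 1)|_6 = 279936 ⇒ 279935
(4) 279935|_6 = 5·6^6 + 5·6^5 + 5·6^4 + 5·6^3 + 5·6^2 + 5·6 + 5 ↦ 5·7^7 + 5·7^5 + 5·7^4 + 5·7^3 + 5·7^2 + 5·7 + 5|_7 = 4215755 ⇒ 4215754

5·6^6 + 5·6^5 + 5·6^4 + 5·6^3 + 5·6^2 + 5·6 + 5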